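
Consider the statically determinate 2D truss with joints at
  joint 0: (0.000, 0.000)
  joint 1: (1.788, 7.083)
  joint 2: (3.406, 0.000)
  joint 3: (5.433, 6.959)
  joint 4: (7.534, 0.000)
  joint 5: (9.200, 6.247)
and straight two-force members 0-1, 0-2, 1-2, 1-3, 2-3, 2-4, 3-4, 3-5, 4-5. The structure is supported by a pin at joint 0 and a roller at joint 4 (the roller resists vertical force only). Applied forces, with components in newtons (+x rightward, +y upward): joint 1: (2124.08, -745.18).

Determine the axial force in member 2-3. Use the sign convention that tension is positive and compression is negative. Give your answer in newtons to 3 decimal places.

N=6 nodes, M=9 members, R=3 reactions → 2N=12, M+R=12
member 0 (0-1): L=7.3052, (cx,cy)=(0.2448,0.9696)
member 1 (0-2): L=3.4060, (cx,cy)=(1.0000,0.0000)
member 2 (1-2): L=7.2655, (cx,cy)=(0.2227,-0.9749)
member 3 (1-3): L=3.6471, (cx,cy)=(0.9994,-0.0340)
member 4 (2-3): L=7.2482, (cx,cy)=(0.2797,0.9601)
member 5 (2-4): L=4.1280, (cx,cy)=(1.0000,0.0000)
member 6 (3-4): L=7.2692, (cx,cy)=(0.2890,-0.9573)
member 7 (3-5): L=3.8337, (cx,cy)=(0.9826,-0.1857)
member 8 (4-5): L=6.4653, (cx,cy)=(0.2577,0.9662)
solve A·x = −loads:
  F[0-1] = +1473.4124 N (tension)
  F[0-2] = +1763.4514 N (tension)
  F[1-2] = -2185.2178 N (compression)
  F[1-3] = -1277.5469 N (compression)
  F[2-3] = +2218.8738 N (tension)
  F[2-4] = +656.2878 N (tension)
  F[3-4] = -2270.6877 N (compression)
  F[3-5] = +0.0000 N (tension)
  F[4-5] = -0.0000 N (compression)
  Rx@0 = -2124.0800 N
  Ry@0 = -1428.5976 N
  Ry@4 = +2173.7776 N

2218.874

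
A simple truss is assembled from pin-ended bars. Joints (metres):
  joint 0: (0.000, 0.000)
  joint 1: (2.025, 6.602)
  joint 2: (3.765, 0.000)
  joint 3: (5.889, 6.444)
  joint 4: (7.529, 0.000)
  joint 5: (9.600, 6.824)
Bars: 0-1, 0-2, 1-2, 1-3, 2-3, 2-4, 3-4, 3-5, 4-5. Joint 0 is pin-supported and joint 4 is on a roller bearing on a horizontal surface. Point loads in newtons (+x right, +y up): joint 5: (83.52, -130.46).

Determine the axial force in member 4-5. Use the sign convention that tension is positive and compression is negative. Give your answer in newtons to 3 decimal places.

N=6 nodes, M=9 members, R=3 reactions → 2N=12, M+R=12
member 0 (0-1): L=6.9056, (cx,cy)=(0.2932,0.9560)
member 1 (0-2): L=3.7650, (cx,cy)=(1.0000,0.0000)
member 2 (1-2): L=6.8274, (cx,cy)=(0.2549,-0.9670)
member 3 (1-3): L=3.8672, (cx,cy)=(0.9992,-0.0409)
member 4 (2-3): L=6.7850, (cx,cy)=(0.3130,0.9497)
member 5 (2-4): L=3.7640, (cx,cy)=(1.0000,0.0000)
member 6 (3-4): L=6.6494, (cx,cy)=(0.2466,-0.9691)
member 7 (3-5): L=3.7304, (cx,cy)=(0.9948,0.1019)
member 8 (4-5): L=7.1313, (cx,cy)=(0.2904,0.9569)
solve A·x = −loads:
  F[0-1] = +116.7160 N (tension)
  F[0-2] = +49.2941 N (tension)
  F[1-2] = -118.1156 N (compression)
  F[1-3] = +64.3819 N (tension)
  F[2-3] = +120.2597 N (tension)
  F[2-4] = -18.4545 N (compression)
  F[3-4] = -101.7163 N (compression)
  F[3-5] = +127.7261 N (tension)
  F[4-5] = -149.9326 N (compression)
  Rx@0 = -83.5200 N
  Ry@0 = -111.5850 N
  Ry@4 = +242.0450 N

-149.933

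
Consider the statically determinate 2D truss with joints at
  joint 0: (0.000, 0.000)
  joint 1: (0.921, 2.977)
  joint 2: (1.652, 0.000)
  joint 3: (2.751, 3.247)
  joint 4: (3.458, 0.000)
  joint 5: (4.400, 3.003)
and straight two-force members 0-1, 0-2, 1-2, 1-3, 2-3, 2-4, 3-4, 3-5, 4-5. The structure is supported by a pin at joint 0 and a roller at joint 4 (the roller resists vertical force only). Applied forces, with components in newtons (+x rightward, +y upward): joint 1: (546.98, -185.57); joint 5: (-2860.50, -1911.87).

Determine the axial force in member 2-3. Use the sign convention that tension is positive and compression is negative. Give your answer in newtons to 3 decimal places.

N=6 nodes, M=9 members, R=3 reactions → 2N=12, M+R=12
member 0 (0-1): L=3.1162, (cx,cy)=(0.2956,0.9553)
member 1 (0-2): L=1.6520, (cx,cy)=(1.0000,0.0000)
member 2 (1-2): L=3.0654, (cx,cy)=(0.2385,-0.9712)
member 3 (1-3): L=1.8498, (cx,cy)=(0.9893,0.1460)
member 4 (2-3): L=3.4279, (cx,cy)=(0.3206,0.9472)
member 5 (2-4): L=1.8060, (cx,cy)=(1.0000,0.0000)
member 6 (3-4): L=3.3231, (cx,cy)=(0.2128,-0.9771)
member 7 (3-5): L=1.6670, (cx,cy)=(0.9892,-0.1464)
member 8 (4-5): L=3.1473, (cx,cy)=(0.2993,0.9542)
solve A·x = −loads:
  F[0-1] = -1704.7062 N (compression)
  F[0-2] = -1809.6920 N (compression)
  F[1-2] = +1279.8374 N (tension)
  F[1-3] = -1370.6845 N (compression)
  F[2-3] = -1312.1792 N (compression)
  F[2-4] = -1083.8102 N (compression)
  F[3-4] = +1803.9669 N (tension)
  F[3-5] = -2184.0154 N (compression)
  F[4-5] = -2338.7705 N (compression)
  Rx@0 = +2313.5200 N
  Ry@0 = +1628.5516 N
  Ry@4 = +468.8884 N

-1312.179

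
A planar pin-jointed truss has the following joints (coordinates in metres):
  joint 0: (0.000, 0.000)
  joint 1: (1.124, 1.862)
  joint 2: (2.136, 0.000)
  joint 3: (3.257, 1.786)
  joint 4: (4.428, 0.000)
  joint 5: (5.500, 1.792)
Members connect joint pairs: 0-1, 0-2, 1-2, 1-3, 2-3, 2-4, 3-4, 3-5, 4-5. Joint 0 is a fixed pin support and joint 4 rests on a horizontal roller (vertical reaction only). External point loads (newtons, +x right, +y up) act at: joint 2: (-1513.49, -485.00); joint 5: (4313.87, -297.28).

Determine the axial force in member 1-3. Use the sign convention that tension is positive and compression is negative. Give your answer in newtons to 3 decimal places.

N=6 nodes, M=9 members, R=3 reactions → 2N=12, M+R=12
member 0 (0-1): L=2.1750, (cx,cy)=(0.5168,0.8561)
member 1 (0-2): L=2.1360, (cx,cy)=(1.0000,0.0000)
member 2 (1-2): L=2.1192, (cx,cy)=(0.4775,-0.8786)
member 3 (1-3): L=2.1344, (cx,cy)=(0.9994,-0.0356)
member 4 (2-3): L=2.1087, (cx,cy)=(0.5316,0.8470)
member 5 (2-4): L=2.2920, (cx,cy)=(1.0000,0.0000)
member 6 (3-4): L=2.1357, (cx,cy)=(0.5483,-0.8363)
member 7 (3-5): L=2.2430, (cx,cy)=(1.0000,0.0027)
member 8 (4-5): L=2.0882, (cx,cy)=(0.5134,0.8582)
solve A·x = −loads:
  F[0-1] = +1830.0660 N (tension)
  F[0-2] = +1854.6150 N (tension)
  F[1-2] = -1857.5146 N (compression)
  F[1-3] = +1833.9453 N (tension)
  F[2-3] = +2499.5053 N (tension)
  F[2-4] = +1152.3061 N (tension)
  F[3-4] = -2439.0322 N (compression)
  F[3-5] = +4498.9225 N (tension)
  F[4-5] = -360.4358 N (compression)
  Rx@0 = -2800.3800 N
  Ry@0 = -1566.7388 N
  Ry@4 = +2349.0188 N

1833.945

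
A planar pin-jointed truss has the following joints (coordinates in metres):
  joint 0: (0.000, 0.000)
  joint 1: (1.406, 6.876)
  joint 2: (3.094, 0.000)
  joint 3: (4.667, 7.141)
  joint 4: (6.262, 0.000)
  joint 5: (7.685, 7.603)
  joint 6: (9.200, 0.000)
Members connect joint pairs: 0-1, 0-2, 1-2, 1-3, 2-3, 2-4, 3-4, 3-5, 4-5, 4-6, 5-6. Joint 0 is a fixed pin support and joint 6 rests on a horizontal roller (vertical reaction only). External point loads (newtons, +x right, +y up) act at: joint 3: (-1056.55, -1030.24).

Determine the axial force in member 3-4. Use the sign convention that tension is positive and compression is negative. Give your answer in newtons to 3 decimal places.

323.358

N=7 nodes, M=11 members, R=3 reactions → 2N=14, M+R=14
member 0 (0-1): L=7.0183, (cx,cy)=(0.2003,0.9797)
member 1 (0-2): L=3.0940, (cx,cy)=(1.0000,0.0000)
member 2 (1-2): L=7.0802, (cx,cy)=(0.2384,-0.9712)
member 3 (1-3): L=3.2717, (cx,cy)=(0.9967,0.0810)
member 4 (2-3): L=7.3122, (cx,cy)=(0.2151,0.9766)
member 5 (2-4): L=3.1680, (cx,cy)=(1.0000,0.0000)
member 6 (3-4): L=7.3170, (cx,cy)=(0.2180,-0.9760)
member 7 (3-5): L=3.0532, (cx,cy)=(0.9885,0.1513)
member 8 (4-5): L=7.7350, (cx,cy)=(0.1840,0.9829)
member 9 (4-6): L=2.9380, (cx,cy)=(1.0000,0.0000)
member 10 (5-6): L=7.7525, (cx,cy)=(0.1954,-0.9807)
solve A·x = −loads:
  F[0-1] = -1355.1794 N (compression)
  F[0-2] = -785.0614 N (compression)
  F[1-2] = +1318.1164 N (tension)
  F[1-3] = -587.6750 N (compression)
  F[2-3] = -1310.7960 N (compression)
  F[2-4] = -188.8274 N (compression)
  F[3-4] = +323.3585 N (tension)
  F[3-5] = +119.7181 N (tension)
  F[4-5] = -321.0621 N (compression)
  F[4-6] = -59.2742 N (compression)
  F[5-6] = +303.3148 N (tension)
  Rx@0 = +1056.5500 N
  Ry@0 = +1327.7067 N
  Ry@6 = -297.4667 N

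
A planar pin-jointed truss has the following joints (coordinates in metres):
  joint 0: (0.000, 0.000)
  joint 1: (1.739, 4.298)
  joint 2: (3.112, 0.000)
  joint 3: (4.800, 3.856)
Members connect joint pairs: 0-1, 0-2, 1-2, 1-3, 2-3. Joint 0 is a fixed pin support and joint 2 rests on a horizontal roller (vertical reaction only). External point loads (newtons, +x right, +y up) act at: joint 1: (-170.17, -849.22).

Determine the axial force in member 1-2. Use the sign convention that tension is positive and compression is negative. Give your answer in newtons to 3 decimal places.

-251.450

N=4 nodes, M=5 members, R=3 reactions → 2N=8, M+R=8
member 0 (0-1): L=4.6365, (cx,cy)=(0.3751,0.9270)
member 1 (0-2): L=3.1120, (cx,cy)=(1.0000,0.0000)
member 2 (1-2): L=4.5120, (cx,cy)=(0.3043,-0.9526)
member 3 (1-3): L=3.0927, (cx,cy)=(0.9897,-0.1429)
member 4 (2-3): L=4.2093, (cx,cy)=(0.4010,0.9161)
solve A·x = −loads:
  F[0-1] = -657.7095 N (compression)
  F[0-2] = +76.5166 N (tension)
  F[1-2] = -251.4502 N (compression)
  F[1-3] = -0.0000 N (tension)
  F[2-3] = +0.0000 N (tension)
  Rx@0 = +170.1700 N
  Ry@0 = +609.6946 N
  Ry@2 = +239.5254 N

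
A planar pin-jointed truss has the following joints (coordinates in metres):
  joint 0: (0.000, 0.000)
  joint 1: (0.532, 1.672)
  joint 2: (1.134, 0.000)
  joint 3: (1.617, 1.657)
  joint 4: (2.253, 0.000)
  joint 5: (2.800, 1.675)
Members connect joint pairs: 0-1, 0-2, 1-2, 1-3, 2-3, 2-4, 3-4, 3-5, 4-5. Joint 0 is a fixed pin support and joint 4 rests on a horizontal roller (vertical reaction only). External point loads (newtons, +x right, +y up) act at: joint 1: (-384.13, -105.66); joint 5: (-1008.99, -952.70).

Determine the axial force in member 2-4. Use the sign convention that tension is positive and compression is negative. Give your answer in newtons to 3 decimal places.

N=6 nodes, M=9 members, R=3 reactions → 2N=12, M+R=12
member 0 (0-1): L=1.7546, (cx,cy)=(0.3032,0.9529)
member 1 (0-2): L=1.1340, (cx,cy)=(1.0000,0.0000)
member 2 (1-2): L=1.7771, (cx,cy)=(0.3388,-0.9409)
member 3 (1-3): L=1.0851, (cx,cy)=(0.9999,-0.0138)
member 4 (2-3): L=1.7260, (cx,cy)=(0.2798,0.9600)
member 5 (2-4): L=1.1190, (cx,cy)=(1.0000,0.0000)
member 6 (3-4): L=1.7749, (cx,cy)=(0.3583,-0.9336)
member 7 (3-5): L=1.1831, (cx,cy)=(0.9999,0.0152)
member 8 (4-5): L=1.7621, (cx,cy)=(0.3104,0.9506)
solve A·x = −loads:
  F[0-1] = -928.3147 N (compression)
  F[0-2] = -1111.6516 N (compression)
  F[1-2] = +830.5322 N (tension)
  F[1-3] = -178.7060 N (compression)
  F[2-3] = -813.9462 N (compression)
  F[2-4] = -602.5229 N (compression)
  F[3-4] = +822.9326 N (tension)
  F[3-5] = -701.4356 N (compression)
  F[4-5] = -990.9881 N (compression)
  Rx@0 = +1393.1200 N
  Ry@0 = +884.6150 N
  Ry@4 = +173.7450 N

-602.523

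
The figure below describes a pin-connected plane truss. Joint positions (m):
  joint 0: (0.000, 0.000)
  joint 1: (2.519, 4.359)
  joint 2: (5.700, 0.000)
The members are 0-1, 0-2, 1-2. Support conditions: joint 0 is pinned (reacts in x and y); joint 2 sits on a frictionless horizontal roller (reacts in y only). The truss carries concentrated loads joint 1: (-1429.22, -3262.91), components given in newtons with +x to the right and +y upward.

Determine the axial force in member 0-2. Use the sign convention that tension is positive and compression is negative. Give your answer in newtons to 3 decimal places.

N=3 nodes, M=3 members, R=3 reactions → 2N=6, M+R=6
member 0 (0-1): L=5.0345, (cx,cy)=(0.5003,0.8658)
member 1 (0-2): L=5.7000, (cx,cy)=(1.0000,0.0000)
member 2 (1-2): L=5.3963, (cx,cy)=(0.5895,-0.8078)
solve A·x = −loads:
  F[0-1] = -3365.4725 N (compression)
  F[0-2] = +254.6844 N (tension)
  F[1-2] = -432.0476 N (compression)
  Rx@0 = +1429.2200 N
  Ry@0 = +2913.9099 N
  Ry@2 = +349.0001 N

254.684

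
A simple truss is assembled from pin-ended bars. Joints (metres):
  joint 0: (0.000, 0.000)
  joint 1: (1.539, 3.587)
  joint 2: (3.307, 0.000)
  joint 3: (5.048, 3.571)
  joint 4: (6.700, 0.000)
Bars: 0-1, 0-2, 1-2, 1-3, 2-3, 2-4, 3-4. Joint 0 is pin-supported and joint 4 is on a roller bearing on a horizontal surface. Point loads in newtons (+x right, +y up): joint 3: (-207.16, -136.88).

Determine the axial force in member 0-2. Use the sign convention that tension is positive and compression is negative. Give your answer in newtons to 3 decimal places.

-145.307

N=5 nodes, M=7 members, R=3 reactions → 2N=10, M+R=10
member 0 (0-1): L=3.9032, (cx,cy)=(0.3943,0.9190)
member 1 (0-2): L=3.3070, (cx,cy)=(1.0000,0.0000)
member 2 (1-2): L=3.9990, (cx,cy)=(0.4421,-0.8970)
member 3 (1-3): L=3.5090, (cx,cy)=(1.0000,-0.0046)
member 4 (2-3): L=3.9728, (cx,cy)=(0.4382,0.8989)
member 5 (2-4): L=3.3930, (cx,cy)=(1.0000,0.0000)
member 6 (3-4): L=3.9346, (cx,cy)=(0.4199,-0.9076)
solve A·x = −loads:
  F[0-1] = -156.8722 N (compression)
  F[0-2] = -145.3068 N (compression)
  F[1-2] = +161.4009 N (tension)
  F[1-3] = -133.2107 N (compression)
  F[2-3] = -161.0598 N (compression)
  F[2-4] = -3.3694 N (compression)
  F[3-4] = +8.0249 N (tension)
  Rx@0 = +207.1600 N
  Ry@0 = +144.1633 N
  Ry@4 = -7.2833 N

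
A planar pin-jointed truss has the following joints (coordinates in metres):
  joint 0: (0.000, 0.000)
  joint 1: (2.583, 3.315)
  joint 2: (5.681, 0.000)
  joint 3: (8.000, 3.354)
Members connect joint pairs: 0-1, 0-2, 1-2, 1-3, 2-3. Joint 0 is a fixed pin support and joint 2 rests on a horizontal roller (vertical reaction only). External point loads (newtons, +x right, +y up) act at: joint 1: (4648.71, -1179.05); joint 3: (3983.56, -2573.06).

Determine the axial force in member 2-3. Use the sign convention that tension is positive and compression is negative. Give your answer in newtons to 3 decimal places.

-3178.894

N=4 nodes, M=5 members, R=3 reactions → 2N=8, M+R=8
member 0 (0-1): L=4.2025, (cx,cy)=(0.6146,0.7888)
member 1 (0-2): L=5.6810, (cx,cy)=(1.0000,0.0000)
member 2 (1-2): L=4.5373, (cx,cy)=(0.6828,-0.7306)
member 3 (1-3): L=5.4171, (cx,cy)=(1.0000,0.0072)
member 4 (2-3): L=4.0776, (cx,cy)=(0.5687,0.8225)
solve A·x = −loads:
  F[0-1] = +6936.8046 N (tension)
  F[0-2] = +4368.6860 N (tension)
  F[1-2] = -9046.0748 N (compression)
  F[1-3] = +5791.5869 N (tension)
  F[2-3] = -3178.8939 N (compression)
  Rx@0 = -8632.2700 N
  Ry@0 = -5471.8471 N
  Ry@2 = +9223.9571 N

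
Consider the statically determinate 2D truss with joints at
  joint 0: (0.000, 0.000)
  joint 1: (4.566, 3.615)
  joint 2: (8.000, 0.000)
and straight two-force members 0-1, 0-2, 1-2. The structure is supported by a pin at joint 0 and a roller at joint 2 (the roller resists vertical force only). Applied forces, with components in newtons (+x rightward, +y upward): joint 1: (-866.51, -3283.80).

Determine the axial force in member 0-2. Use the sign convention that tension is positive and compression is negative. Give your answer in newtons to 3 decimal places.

1408.438

N=3 nodes, M=3 members, R=3 reactions → 2N=6, M+R=6
member 0 (0-1): L=5.8238, (cx,cy)=(0.7840,0.6207)
member 1 (0-2): L=8.0000, (cx,cy)=(1.0000,0.0000)
member 2 (1-2): L=4.9860, (cx,cy)=(0.6887,-0.7250)
solve A·x = −loads:
  F[0-1] = -2901.6276 N (compression)
  F[0-2] = +1408.4384 N (tension)
  F[1-2] = -2044.9995 N (compression)
  Rx@0 = +866.5100 N
  Ry@0 = +1801.1254 N
  Ry@2 = +1482.6746 N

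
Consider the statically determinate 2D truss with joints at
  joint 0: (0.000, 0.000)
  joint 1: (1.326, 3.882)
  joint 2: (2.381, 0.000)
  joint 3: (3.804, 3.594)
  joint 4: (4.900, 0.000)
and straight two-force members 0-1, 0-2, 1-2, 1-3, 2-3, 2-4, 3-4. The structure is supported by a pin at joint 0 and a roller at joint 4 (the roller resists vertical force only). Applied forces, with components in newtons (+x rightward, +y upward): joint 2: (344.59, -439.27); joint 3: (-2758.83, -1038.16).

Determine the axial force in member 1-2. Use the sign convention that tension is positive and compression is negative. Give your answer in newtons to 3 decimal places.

2760.846

N=5 nodes, M=7 members, R=3 reactions → 2N=10, M+R=10
member 0 (0-1): L=4.1022, (cx,cy)=(0.3232,0.9463)
member 1 (0-2): L=2.3810, (cx,cy)=(1.0000,0.0000)
member 2 (1-2): L=4.0228, (cx,cy)=(0.2623,-0.9650)
member 3 (1-3): L=2.4947, (cx,cy)=(0.9933,-0.1154)
member 4 (2-3): L=3.8655, (cx,cy)=(0.3681,0.9298)
member 5 (2-4): L=2.5190, (cx,cy)=(1.0000,0.0000)
member 6 (3-4): L=3.7574, (cx,cy)=(0.2917,-0.9565)
solve A·x = −loads:
  F[0-1] = -2622.3205 N (compression)
  F[0-2] = -1566.6019 N (compression)
  F[1-2] = +2760.8456 N (tension)
  F[1-3] = -1582.2627 N (compression)
  F[2-3] = -2392.9940 N (compression)
  F[2-4] = -306.2081 N (compression)
  F[3-4] = +1049.7686 N (tension)
  Rx@0 = +2414.2400 N
  Ry@0 = +2481.5468 N
  Ry@4 = -1004.1168 N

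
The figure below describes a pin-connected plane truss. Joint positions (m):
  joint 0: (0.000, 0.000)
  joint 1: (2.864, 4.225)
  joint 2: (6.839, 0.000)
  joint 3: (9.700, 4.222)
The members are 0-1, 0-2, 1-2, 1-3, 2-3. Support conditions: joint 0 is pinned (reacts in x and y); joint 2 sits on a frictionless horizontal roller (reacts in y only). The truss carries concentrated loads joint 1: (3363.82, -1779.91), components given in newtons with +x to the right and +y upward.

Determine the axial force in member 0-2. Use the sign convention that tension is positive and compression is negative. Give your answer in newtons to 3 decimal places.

2656.413

N=4 nodes, M=5 members, R=3 reactions → 2N=8, M+R=8
member 0 (0-1): L=5.1042, (cx,cy)=(0.5611,0.8277)
member 1 (0-2): L=6.8390, (cx,cy)=(1.0000,0.0000)
member 2 (1-2): L=5.8010, (cx,cy)=(0.6852,-0.7283)
member 3 (1-3): L=6.8360, (cx,cy)=(1.0000,-0.0004)
member 4 (2-3): L=5.1001, (cx,cy)=(0.5610,0.8278)
solve A·x = −loads:
  F[0-1] = +1260.7416 N (tension)
  F[0-2] = +2656.4132 N (tension)
  F[1-2] = -3876.6724 N (compression)
  F[1-3] = +0.0000 N (tension)
  F[2-3] = -0.0000 N (compression)
  Rx@0 = -3363.8200 N
  Ry@0 = -1043.5732 N
  Ry@2 = +2823.4832 N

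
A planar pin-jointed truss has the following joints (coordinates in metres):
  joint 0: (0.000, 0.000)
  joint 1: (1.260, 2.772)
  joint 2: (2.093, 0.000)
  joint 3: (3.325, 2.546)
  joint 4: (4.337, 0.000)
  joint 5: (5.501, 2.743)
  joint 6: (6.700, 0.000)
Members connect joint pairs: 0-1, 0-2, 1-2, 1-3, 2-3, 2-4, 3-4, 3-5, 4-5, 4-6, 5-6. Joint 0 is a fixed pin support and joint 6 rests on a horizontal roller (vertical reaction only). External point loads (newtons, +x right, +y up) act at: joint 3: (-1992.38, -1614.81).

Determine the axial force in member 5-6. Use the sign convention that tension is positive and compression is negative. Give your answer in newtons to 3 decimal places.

-48.320

N=7 nodes, M=11 members, R=3 reactions → 2N=14, M+R=14
member 0 (0-1): L=3.0449, (cx,cy)=(0.4138,0.9104)
member 1 (0-2): L=2.0930, (cx,cy)=(1.0000,0.0000)
member 2 (1-2): L=2.8945, (cx,cy)=(0.2878,-0.9577)
member 3 (1-3): L=2.0773, (cx,cy)=(0.9941,-0.1088)
member 4 (2-3): L=2.8284, (cx,cy)=(0.4356,0.9002)
member 5 (2-4): L=2.2440, (cx,cy)=(1.0000,0.0000)
member 6 (3-4): L=2.7398, (cx,cy)=(0.3694,-0.9293)
member 7 (3-5): L=2.1849, (cx,cy)=(0.9959,0.0902)
member 8 (4-5): L=2.9798, (cx,cy)=(0.3906,0.9205)
member 9 (4-6): L=2.3630, (cx,cy)=(1.0000,0.0000)
member 10 (5-6): L=2.9936, (cx,cy)=(0.4005,-0.9163)
solve A·x = −loads:
  F[0-1] = -1725.1677 N (compression)
  F[0-2] = -1278.5005 N (compression)
  F[1-2] = +1780.0374 N (tension)
  F[1-3] = -1233.4808 N (compression)
  F[2-3] = -1893.8276 N (compression)
  F[2-4] = +58.6916 N (tension)
  F[3-4] = -51.5089 N (compression)
  F[3-5] = -39.8276 N (compression)
  F[4-5] = +51.9977 N (tension)
  F[4-6] = +19.3532 N (tension)
  F[5-6] = -48.3202 N (compression)
  Rx@0 = +1992.3800 N
  Ry@0 = +1570.5348 N
  Ry@6 = +44.2752 N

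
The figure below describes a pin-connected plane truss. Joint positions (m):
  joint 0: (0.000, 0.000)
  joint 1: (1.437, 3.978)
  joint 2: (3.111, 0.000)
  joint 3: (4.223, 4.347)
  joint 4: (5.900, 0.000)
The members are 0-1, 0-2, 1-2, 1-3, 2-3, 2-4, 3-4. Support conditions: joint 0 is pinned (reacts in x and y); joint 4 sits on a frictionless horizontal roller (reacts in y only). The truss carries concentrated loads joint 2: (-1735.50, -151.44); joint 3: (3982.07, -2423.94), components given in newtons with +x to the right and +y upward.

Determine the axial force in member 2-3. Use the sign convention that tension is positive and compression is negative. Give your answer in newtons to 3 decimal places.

2179.547

N=5 nodes, M=7 members, R=3 reactions → 2N=10, M+R=10
member 0 (0-1): L=4.2296, (cx,cy)=(0.3397,0.9405)
member 1 (0-2): L=3.1110, (cx,cy)=(1.0000,0.0000)
member 2 (1-2): L=4.3159, (cx,cy)=(0.3879,-0.9217)
member 3 (1-3): L=2.8103, (cx,cy)=(0.9913,0.1313)
member 4 (2-3): L=4.4870, (cx,cy)=(0.2478,0.9688)
member 5 (2-4): L=2.7890, (cx,cy)=(1.0000,0.0000)
member 6 (3-4): L=4.6593, (cx,cy)=(0.3599,-0.9330)
solve A·x = −loads:
  F[0-1] = +2310.8020 N (tension)
  F[0-2] = +1461.4772 N (tension)
  F[1-2] = -2126.5968 N (compression)
  F[1-3] = +1623.9967 N (tension)
  F[2-3] = +2179.5470 N (tension)
  F[2-4] = +1831.9794 N (tension)
  F[3-4] = -5089.8480 N (compression)
  Rx@0 = -2246.5700 N
  Ry@0 = -2173.3466 N
  Ry@4 = +4748.7266 N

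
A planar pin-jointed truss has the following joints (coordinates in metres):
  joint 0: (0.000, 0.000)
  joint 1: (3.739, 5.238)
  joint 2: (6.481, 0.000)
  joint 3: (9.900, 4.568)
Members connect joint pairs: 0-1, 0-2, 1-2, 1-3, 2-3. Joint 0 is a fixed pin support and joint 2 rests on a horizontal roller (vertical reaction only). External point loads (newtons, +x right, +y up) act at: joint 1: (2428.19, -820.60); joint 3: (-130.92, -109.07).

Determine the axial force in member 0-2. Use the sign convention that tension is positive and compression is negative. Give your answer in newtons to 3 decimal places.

1169.028

N=4 nodes, M=5 members, R=3 reactions → 2N=8, M+R=8
member 0 (0-1): L=6.4356, (cx,cy)=(0.5810,0.8139)
member 1 (0-2): L=6.4810, (cx,cy)=(1.0000,0.0000)
member 2 (1-2): L=5.9123, (cx,cy)=(0.4638,-0.8860)
member 3 (1-3): L=6.1973, (cx,cy)=(0.9941,-0.1081)
member 4 (2-3): L=5.7058, (cx,cy)=(0.5992,0.8006)
solve A·x = −loads:
  F[0-1] = +1941.9362 N (tension)
  F[0-2] = +1169.0278 N (tension)
  F[1-2] = -2704.6751 N (compression)
  F[1-3] = -45.8438 N (compression)
  F[2-3] = -142.4280 N (compression)
  Rx@0 = -2297.2700 N
  Ry@0 = -1580.5650 N
  Ry@2 = +2510.2350 N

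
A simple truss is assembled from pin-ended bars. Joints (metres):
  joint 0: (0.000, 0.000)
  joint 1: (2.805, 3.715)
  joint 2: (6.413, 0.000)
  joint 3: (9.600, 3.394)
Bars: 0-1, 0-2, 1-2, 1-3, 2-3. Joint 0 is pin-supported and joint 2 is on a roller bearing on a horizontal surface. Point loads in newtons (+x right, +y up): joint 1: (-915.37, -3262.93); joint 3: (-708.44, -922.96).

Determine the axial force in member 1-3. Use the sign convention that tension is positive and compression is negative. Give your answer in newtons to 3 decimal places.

151.677

N=4 nodes, M=5 members, R=3 reactions → 2N=8, M+R=8
member 0 (0-1): L=4.6550, (cx,cy)=(0.6026,0.7981)
member 1 (0-2): L=6.4130, (cx,cy)=(1.0000,0.0000)
member 2 (1-2): L=5.1787, (cx,cy)=(0.6967,-0.7174)
member 3 (1-3): L=6.8026, (cx,cy)=(0.9989,-0.0472)
member 4 (2-3): L=4.6558, (cx,cy)=(0.6845,0.7290)
solve A·x = −loads:
  F[0-1] = -2859.7686 N (compression)
  F[0-2] = +99.4143 N (tension)
  F[1-2] = -1377.0080 N (compression)
  F[1-3] = +151.6768 N (tension)
  F[2-3] = -1256.2663 N (compression)
  Rx@0 = +1623.8100 N
  Ry@0 = +2282.2739 N
  Ry@2 = +1903.6161 N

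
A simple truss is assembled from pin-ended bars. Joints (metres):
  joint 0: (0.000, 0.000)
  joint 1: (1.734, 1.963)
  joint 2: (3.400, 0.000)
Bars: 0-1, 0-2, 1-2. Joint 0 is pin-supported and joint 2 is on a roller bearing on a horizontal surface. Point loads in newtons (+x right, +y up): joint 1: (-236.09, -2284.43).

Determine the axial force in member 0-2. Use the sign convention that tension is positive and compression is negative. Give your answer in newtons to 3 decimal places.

N=3 nodes, M=3 members, R=3 reactions → 2N=6, M+R=6
member 0 (0-1): L=2.6192, (cx,cy)=(0.6620,0.7495)
member 1 (0-2): L=3.4000, (cx,cy)=(1.0000,0.0000)
member 2 (1-2): L=2.5747, (cx,cy)=(0.6471,-0.7624)
solve A·x = −loads:
  F[0-1] = -1675.4211 N (compression)
  F[0-2] = +873.1029 N (tension)
  F[1-2] = -1349.3107 N (compression)
  Rx@0 = +236.0900 N
  Ry@0 = +1255.6780 N
  Ry@2 = +1028.7520 N

873.103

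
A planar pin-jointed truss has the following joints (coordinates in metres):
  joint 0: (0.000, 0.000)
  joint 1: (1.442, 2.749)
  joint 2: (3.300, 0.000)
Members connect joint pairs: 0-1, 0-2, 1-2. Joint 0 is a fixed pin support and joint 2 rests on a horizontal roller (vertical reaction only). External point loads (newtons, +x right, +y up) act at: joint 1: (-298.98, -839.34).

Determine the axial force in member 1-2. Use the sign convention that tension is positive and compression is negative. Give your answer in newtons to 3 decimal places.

N=3 nodes, M=3 members, R=3 reactions → 2N=6, M+R=6
member 0 (0-1): L=3.1042, (cx,cy)=(0.4645,0.8856)
member 1 (0-2): L=3.3000, (cx,cy)=(1.0000,0.0000)
member 2 (1-2): L=3.3180, (cx,cy)=(0.5600,-0.8285)
solve A·x = −loads:
  F[0-1] = -814.8889 N (compression)
  F[0-2] = +79.5559 N (tension)
  F[1-2] = -142.0705 N (compression)
  Rx@0 = +298.9800 N
  Ry@0 = +721.6333 N
  Ry@2 = +117.7067 N

-142.070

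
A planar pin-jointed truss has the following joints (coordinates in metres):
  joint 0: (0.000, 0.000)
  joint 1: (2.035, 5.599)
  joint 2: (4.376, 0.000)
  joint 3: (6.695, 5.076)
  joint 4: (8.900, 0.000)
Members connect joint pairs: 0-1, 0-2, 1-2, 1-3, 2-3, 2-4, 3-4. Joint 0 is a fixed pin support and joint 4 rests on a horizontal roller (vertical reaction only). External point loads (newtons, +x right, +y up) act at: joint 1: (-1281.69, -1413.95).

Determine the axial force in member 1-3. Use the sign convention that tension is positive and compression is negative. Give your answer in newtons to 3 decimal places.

N=5 nodes, M=7 members, R=3 reactions → 2N=10, M+R=10
member 0 (0-1): L=5.9574, (cx,cy)=(0.3416,0.9398)
member 1 (0-2): L=4.3760, (cx,cy)=(1.0000,0.0000)
member 2 (1-2): L=6.0687, (cx,cy)=(0.3858,-0.9226)
member 3 (1-3): L=4.6893, (cx,cy)=(0.9938,-0.1115)
member 4 (2-3): L=5.5806, (cx,cy)=(0.4155,0.9096)
member 5 (2-4): L=4.5240, (cx,cy)=(1.0000,0.0000)
member 6 (3-4): L=5.5342, (cx,cy)=(0.3984,-0.9172)
solve A·x = −loads:
  F[0-1] = -2018.3710 N (compression)
  F[0-2] = -592.2250 N (compression)
  F[1-2] = +473.7171 N (tension)
  F[1-3] = +412.0595 N (tension)
  F[2-3] = -480.5033 N (compression)
  F[2-4] = -209.8184 N (compression)
  F[3-4] = +526.6146 N (tension)
  Rx@0 = +1281.6900 N
  Ry@0 = +1896.9606 N
  Ry@4 = -483.0106 N

412.059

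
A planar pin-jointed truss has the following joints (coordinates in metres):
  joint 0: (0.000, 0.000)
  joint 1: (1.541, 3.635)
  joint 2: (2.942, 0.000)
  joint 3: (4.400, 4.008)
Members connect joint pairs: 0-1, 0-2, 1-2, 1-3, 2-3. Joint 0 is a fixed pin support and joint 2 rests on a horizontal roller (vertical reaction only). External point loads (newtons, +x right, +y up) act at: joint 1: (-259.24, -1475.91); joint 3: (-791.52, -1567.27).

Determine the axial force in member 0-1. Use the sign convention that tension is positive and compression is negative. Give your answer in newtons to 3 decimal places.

-1438.878

N=4 nodes, M=5 members, R=3 reactions → 2N=8, M+R=8
member 0 (0-1): L=3.9482, (cx,cy)=(0.3903,0.9207)
member 1 (0-2): L=2.9420, (cx,cy)=(1.0000,0.0000)
member 2 (1-2): L=3.8956, (cx,cy)=(0.3596,-0.9331)
member 3 (1-3): L=2.8832, (cx,cy)=(0.9916,0.1294)
member 4 (2-3): L=4.2650, (cx,cy)=(0.3419,0.9398)
solve A·x = −loads:
  F[0-1] = -1438.8781 N (compression)
  F[0-2] = -489.1527 N (compression)
  F[1-2] = -194.4939 N (compression)
  F[1-3] = -234.3907 N (compression)
  F[2-3] = -1635.4811 N (compression)
  Rx@0 = +1050.7600 N
  Ry@0 = +1324.7518 N
  Ry@2 = +1718.4282 N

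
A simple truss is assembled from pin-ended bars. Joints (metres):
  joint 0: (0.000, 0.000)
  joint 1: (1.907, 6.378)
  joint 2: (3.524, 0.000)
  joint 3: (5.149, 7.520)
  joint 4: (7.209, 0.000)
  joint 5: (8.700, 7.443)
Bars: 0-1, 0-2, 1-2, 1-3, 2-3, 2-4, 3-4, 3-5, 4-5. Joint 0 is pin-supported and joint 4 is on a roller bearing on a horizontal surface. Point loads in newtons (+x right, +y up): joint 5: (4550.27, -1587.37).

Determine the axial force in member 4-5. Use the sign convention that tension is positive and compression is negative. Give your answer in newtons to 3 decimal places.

-1511.712

N=6 nodes, M=9 members, R=3 reactions → 2N=12, M+R=12
member 0 (0-1): L=6.6570, (cx,cy)=(0.2865,0.9581)
member 1 (0-2): L=3.5240, (cx,cy)=(1.0000,0.0000)
member 2 (1-2): L=6.5798, (cx,cy)=(0.2458,-0.9693)
member 3 (1-3): L=3.4373, (cx,cy)=(0.9432,0.3322)
member 4 (2-3): L=7.6936, (cx,cy)=(0.2112,0.9774)
member 5 (2-4): L=3.6850, (cx,cy)=(1.0000,0.0000)
member 6 (3-4): L=7.7971, (cx,cy)=(0.2642,-0.9645)
member 7 (3-5): L=3.5518, (cx,cy)=(0.9998,-0.0217)
member 8 (4-5): L=7.5909, (cx,cy)=(0.1964,0.9805)
solve A·x = −loads:
  F[0-1] = +5246.1398 N (tension)
  F[0-2] = +3047.4306 N (tension)
  F[1-2] = -4258.8329 N (compression)
  F[1-3] = +2703.0053 N (tension)
  F[2-3] = +4223.5096 N (tension)
  F[2-4] = +1108.7410 N (tension)
  F[3-4] = -5320.4332 N (compression)
  F[3-5] = +4848.3400 N (tension)
  F[4-5] = -1511.7115 N (compression)
  Rx@0 = -4550.2700 N
  Ry@0 = -5026.2766 N
  Ry@4 = +6613.6466 N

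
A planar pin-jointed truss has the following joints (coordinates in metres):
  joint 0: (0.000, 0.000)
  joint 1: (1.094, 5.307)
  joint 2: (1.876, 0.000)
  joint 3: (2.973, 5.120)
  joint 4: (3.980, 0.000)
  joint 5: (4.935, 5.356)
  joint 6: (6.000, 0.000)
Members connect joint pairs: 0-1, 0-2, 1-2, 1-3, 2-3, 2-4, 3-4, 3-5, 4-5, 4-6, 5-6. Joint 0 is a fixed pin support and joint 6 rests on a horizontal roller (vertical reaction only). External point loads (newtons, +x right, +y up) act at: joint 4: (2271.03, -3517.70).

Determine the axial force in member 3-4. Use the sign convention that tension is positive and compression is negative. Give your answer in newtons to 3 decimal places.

N=7 nodes, M=11 members, R=3 reactions → 2N=14, M+R=14
member 0 (0-1): L=5.4186, (cx,cy)=(0.2019,0.9794)
member 1 (0-2): L=1.8760, (cx,cy)=(1.0000,0.0000)
member 2 (1-2): L=5.3643, (cx,cy)=(0.1458,-0.9893)
member 3 (1-3): L=1.8883, (cx,cy)=(0.9951,-0.0990)
member 4 (2-3): L=5.2362, (cx,cy)=(0.2095,0.9778)
member 5 (2-4): L=2.1040, (cx,cy)=(1.0000,0.0000)
member 6 (3-4): L=5.2181, (cx,cy)=(0.1930,-0.9812)
member 7 (3-5): L=1.9761, (cx,cy)=(0.9928,0.1194)
member 8 (4-5): L=5.4405, (cx,cy)=(0.1755,0.9845)
member 9 (4-6): L=2.0200, (cx,cy)=(1.0000,0.0000)
member 10 (5-6): L=5.4609, (cx,cy)=(0.1950,-0.9808)
solve A·x = −loads:
  F[0-1] = -1209.1937 N (compression)
  F[0-2] = +2515.1634 N (tension)
  F[1-2] = +1239.8208 N (tension)
  F[1-3] = -426.9714 N (compression)
  F[2-3] = -1254.4140 N (compression)
  F[2-4] = +2958.7060 N (tension)
  F[3-4] = +1096.7327 N (tension)
  F[3-5] = -905.8089 N (compression)
  F[4-5] = +2480.0919 N (tension)
  F[4-6] = +463.9804 N (tension)
  F[5-6] = -2379.0900 N (compression)
  Rx@0 = -2271.0300 N
  Ry@0 = +1184.2923 N
  Ry@6 = +2333.4077 N

1096.733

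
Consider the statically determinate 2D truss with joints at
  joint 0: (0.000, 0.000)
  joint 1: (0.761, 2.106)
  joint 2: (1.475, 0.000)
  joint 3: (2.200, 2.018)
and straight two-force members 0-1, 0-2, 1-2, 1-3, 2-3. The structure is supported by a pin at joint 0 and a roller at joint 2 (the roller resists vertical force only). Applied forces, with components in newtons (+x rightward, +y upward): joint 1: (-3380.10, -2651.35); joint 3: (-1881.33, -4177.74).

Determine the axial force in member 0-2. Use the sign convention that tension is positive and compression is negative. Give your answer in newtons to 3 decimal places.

N=4 nodes, M=5 members, R=3 reactions → 2N=8, M+R=8
member 0 (0-1): L=2.2393, (cx,cy)=(0.3398,0.9405)
member 1 (0-2): L=1.4750, (cx,cy)=(1.0000,0.0000)
member 2 (1-2): L=2.2237, (cx,cy)=(0.3211,-0.9471)
member 3 (1-3): L=1.4417, (cx,cy)=(0.9981,-0.0610)
member 4 (2-3): L=2.1443, (cx,cy)=(0.3381,0.9411)
solve A·x = −loads:
  F[0-1] = -7049.5488 N (compression)
  F[0-2] = -2865.6974 N (compression)
  F[1-2] = +4225.1015 N (tension)
  F[1-3] = -372.9249 N (compression)
  F[2-3] = -4463.3632 N (compression)
  Rx@0 = +5261.4300 N
  Ry@0 = +6629.9776 N
  Ry@2 = +199.1124 N

-2865.697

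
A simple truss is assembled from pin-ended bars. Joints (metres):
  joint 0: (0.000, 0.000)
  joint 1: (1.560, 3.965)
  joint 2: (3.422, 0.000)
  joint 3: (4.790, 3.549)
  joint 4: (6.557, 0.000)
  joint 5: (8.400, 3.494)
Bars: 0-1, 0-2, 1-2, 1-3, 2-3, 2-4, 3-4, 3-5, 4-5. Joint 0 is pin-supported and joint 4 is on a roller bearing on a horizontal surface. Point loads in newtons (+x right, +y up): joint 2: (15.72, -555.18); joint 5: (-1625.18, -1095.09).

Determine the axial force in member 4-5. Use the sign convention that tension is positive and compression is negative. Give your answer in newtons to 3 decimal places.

-1255.996

N=6 nodes, M=9 members, R=3 reactions → 2N=12, M+R=12
member 0 (0-1): L=4.2608, (cx,cy)=(0.3661,0.9306)
member 1 (0-2): L=3.4220, (cx,cy)=(1.0000,0.0000)
member 2 (1-2): L=4.3804, (cx,cy)=(0.4251,-0.9052)
member 3 (1-3): L=3.2567, (cx,cy)=(0.9918,-0.1277)
member 4 (2-3): L=3.8035, (cx,cy)=(0.3597,0.9331)
member 5 (2-4): L=3.1350, (cx,cy)=(1.0000,0.0000)
member 6 (3-4): L=3.9646, (cx,cy)=(0.4457,-0.8952)
member 7 (3-5): L=3.6104, (cx,cy)=(0.9999,-0.0152)
member 8 (4-5): L=3.9503, (cx,cy)=(0.4665,0.8845)
solve A·x = −loads:
  F[0-1] = -885.0974 N (compression)
  F[0-2] = -1285.4043 N (compression)
  F[1-2] = +1017.5957 N (tension)
  F[1-3] = -762.8557 N (compression)
  F[2-3] = -392.1490 N (compression)
  F[2-4] = -727.5309 N (compression)
  F[3-4] = +317.5823 N (tension)
  F[3-5] = -1039.3159 N (compression)
  F[4-5] = -1255.9964 N (compression)
  Rx@0 = +1609.4600 N
  Ry@0 = +823.6415 N
  Ry@4 = +826.6285 N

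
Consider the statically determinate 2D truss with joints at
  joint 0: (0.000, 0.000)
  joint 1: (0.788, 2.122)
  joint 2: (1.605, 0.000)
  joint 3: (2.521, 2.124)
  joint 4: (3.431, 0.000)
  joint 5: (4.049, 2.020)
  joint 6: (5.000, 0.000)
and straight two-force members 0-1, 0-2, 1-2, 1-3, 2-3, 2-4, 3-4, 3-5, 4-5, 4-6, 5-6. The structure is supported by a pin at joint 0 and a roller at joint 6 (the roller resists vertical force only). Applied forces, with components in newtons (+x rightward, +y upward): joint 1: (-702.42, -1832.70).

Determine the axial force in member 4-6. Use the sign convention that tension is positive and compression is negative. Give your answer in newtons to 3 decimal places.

N=7 nodes, M=11 members, R=3 reactions → 2N=14, M+R=14
member 0 (0-1): L=2.2636, (cx,cy)=(0.3481,0.9374)
member 1 (0-2): L=1.6050, (cx,cy)=(1.0000,0.0000)
member 2 (1-2): L=2.2738, (cx,cy)=(0.3593,-0.9332)
member 3 (1-3): L=1.7330, (cx,cy)=(1.0000,0.0012)
member 4 (2-3): L=2.3131, (cx,cy)=(0.3960,0.9182)
member 5 (2-4): L=1.8260, (cx,cy)=(1.0000,0.0000)
member 6 (3-4): L=2.3107, (cx,cy)=(0.3938,-0.9192)
member 7 (3-5): L=1.5315, (cx,cy)=(0.9977,-0.0679)
member 8 (4-5): L=2.1124, (cx,cy)=(0.2926,0.9562)
member 9 (4-6): L=1.5690, (cx,cy)=(1.0000,0.0000)
member 10 (5-6): L=2.2327, (cx,cy)=(0.4259,-0.9047)
solve A·x = −loads:
  F[0-1] = -1964.8766 N (compression)
  F[0-2] = -18.4072 N (compression)
  F[1-2] = +9.9555 N (tension)
  F[1-3] = +14.8302 N (tension)
  F[2-3] = -10.1178 N (compression)
  F[2-4] = -10.8235 N (compression)
  F[3-4] = +9.5663 N (tension)
  F[3-5] = +7.0724 N (tension)
  F[4-5] = -9.1956 N (compression)
  F[4-6] = -4.3659 N (compression)
  F[5-6] = +10.2499 N (tension)
  Rx@0 = +702.4200 N
  Ry@0 = +1841.9735 N
  Ry@6 = -9.2735 N

-4.366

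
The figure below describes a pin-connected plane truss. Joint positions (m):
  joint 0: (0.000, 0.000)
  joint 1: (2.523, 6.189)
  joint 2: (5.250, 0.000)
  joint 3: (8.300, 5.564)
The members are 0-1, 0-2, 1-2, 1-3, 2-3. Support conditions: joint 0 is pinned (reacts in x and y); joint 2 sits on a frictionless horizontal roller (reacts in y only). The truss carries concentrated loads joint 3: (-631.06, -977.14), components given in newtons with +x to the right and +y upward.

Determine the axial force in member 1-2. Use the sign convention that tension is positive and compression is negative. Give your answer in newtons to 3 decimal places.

N=4 nodes, M=5 members, R=3 reactions → 2N=8, M+R=8
member 0 (0-1): L=6.6835, (cx,cy)=(0.3775,0.9260)
member 1 (0-2): L=5.2500, (cx,cy)=(1.0000,0.0000)
member 2 (1-2): L=6.7632, (cx,cy)=(0.4032,-0.9151)
member 3 (1-3): L=5.8107, (cx,cy)=(0.9942,-0.1076)
member 4 (2-3): L=6.3451, (cx,cy)=(0.4807,0.8769)
solve A·x = −loads:
  F[0-1] = -109.2121 N (compression)
  F[0-2] = -589.8328 N (compression)
  F[1-2] = +121.1634 N (tension)
  F[1-3] = -90.6077 N (compression)
  F[2-3] = -1125.4336 N (compression)
  Rx@0 = +631.0600 N
  Ry@0 = +101.1316 N
  Ry@2 = +876.0084 N

121.163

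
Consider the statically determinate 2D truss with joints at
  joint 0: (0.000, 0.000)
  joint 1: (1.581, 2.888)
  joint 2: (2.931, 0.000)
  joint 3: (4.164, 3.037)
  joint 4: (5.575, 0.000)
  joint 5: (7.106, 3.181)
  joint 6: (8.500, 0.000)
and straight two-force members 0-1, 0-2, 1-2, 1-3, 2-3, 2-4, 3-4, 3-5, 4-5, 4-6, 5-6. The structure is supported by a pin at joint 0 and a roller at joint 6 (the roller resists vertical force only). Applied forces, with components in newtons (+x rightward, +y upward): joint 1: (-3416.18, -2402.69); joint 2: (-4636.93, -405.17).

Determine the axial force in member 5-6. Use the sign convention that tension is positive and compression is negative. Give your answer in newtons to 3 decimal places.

N=7 nodes, M=11 members, R=3 reactions → 2N=14, M+R=14
member 0 (0-1): L=3.2924, (cx,cy)=(0.4802,0.8772)
member 1 (0-2): L=2.9310, (cx,cy)=(1.0000,0.0000)
member 2 (1-2): L=3.1880, (cx,cy)=(0.4235,-0.9059)
member 3 (1-3): L=2.5873, (cx,cy)=(0.9983,0.0576)
member 4 (2-3): L=3.2778, (cx,cy)=(0.3762,0.9265)
member 5 (2-4): L=2.6440, (cx,cy)=(1.0000,0.0000)
member 6 (3-4): L=3.3488, (cx,cy)=(0.4213,-0.9069)
member 7 (3-5): L=2.9455, (cx,cy)=(0.9988,0.0489)
member 8 (4-5): L=3.5303, (cx,cy)=(0.4337,0.9011)
member 9 (4-6): L=2.9250, (cx,cy)=(1.0000,0.0000)
member 10 (5-6): L=3.4730, (cx,cy)=(0.4014,-0.9159)
solve A·x = −loads:
  F[0-1] = -3855.5477 N (compression)
  F[0-2] = -6201.7060 N (compression)
  F[1-2] = +1149.6021 N (tension)
  F[1-3] = +1079.7468 N (tension)
  F[2-3] = -686.7053 N (compression)
  F[2-4] = -819.6352 N (compression)
  F[3-4] = +662.1975 N (tension)
  F[3-5] = +541.2667 N (tension)
  F[4-5] = -666.4832 N (compression)
  F[4-6] = -251.5795 N (compression)
  F[5-6] = +626.7900 N (tension)
  Rx@0 = +8053.1100 N
  Ry@0 = +3381.9449 N
  Ry@6 = -574.0849 N

626.790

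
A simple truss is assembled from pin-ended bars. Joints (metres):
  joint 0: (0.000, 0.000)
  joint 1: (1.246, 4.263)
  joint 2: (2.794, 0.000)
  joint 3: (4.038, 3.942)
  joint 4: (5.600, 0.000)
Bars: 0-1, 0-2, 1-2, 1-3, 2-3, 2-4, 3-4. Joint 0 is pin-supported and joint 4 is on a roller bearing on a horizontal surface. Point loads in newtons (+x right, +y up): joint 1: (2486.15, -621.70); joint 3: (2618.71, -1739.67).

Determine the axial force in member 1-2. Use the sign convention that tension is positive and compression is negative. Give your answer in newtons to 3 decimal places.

N=5 nodes, M=7 members, R=3 reactions → 2N=10, M+R=10
member 0 (0-1): L=4.4414, (cx,cy)=(0.2805,0.9598)
member 1 (0-2): L=2.7940, (cx,cy)=(1.0000,0.0000)
member 2 (1-2): L=4.5354, (cx,cy)=(0.3413,-0.9399)
member 3 (1-3): L=2.8104, (cx,cy)=(0.9935,-0.1142)
member 4 (2-3): L=4.1336, (cx,cy)=(0.3009,0.9536)
member 5 (2-4): L=2.8060, (cx,cy)=(1.0000,0.0000)
member 6 (3-4): L=4.2402, (cx,cy)=(0.3684,-0.9297)
solve A·x = −loads:
  F[0-1] = +2883.1349 N (tension)
  F[0-2] = +4296.0119 N (tension)
  F[1-2] = -3548.5600 N (compression)
  F[1-3] = -469.1845 N (compression)
  F[2-3] = +3497.6063 N (tension)
  F[2-4] = +2032.2330 N (tension)
  F[3-4] = -5516.6793 N (compression)
  Rx@0 = -5104.8600 N
  Ry@0 = -2767.3511 N
  Ry@4 = +5128.7211 N

-3548.560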